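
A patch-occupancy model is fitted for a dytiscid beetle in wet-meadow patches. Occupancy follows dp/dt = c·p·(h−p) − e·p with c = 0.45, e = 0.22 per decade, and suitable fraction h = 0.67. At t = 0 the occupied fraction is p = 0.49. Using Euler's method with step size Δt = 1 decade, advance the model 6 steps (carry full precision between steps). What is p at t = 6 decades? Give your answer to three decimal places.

Update rule: p ← p + [c·p·(h−p) − e·p]·Δt with Δt = 1.
step 1: Δp = -0.06811, p = 0.42189
step 2: Δp = -0.04571, p = 0.37618
step 3: Δp = -0.03302, p = 0.34316
step 4: Δp = -0.02502, p = 0.31813
step 5: Δp = -0.01962, p = 0.29852
step 6: Δp = -0.01577, p = 0.28275

0.283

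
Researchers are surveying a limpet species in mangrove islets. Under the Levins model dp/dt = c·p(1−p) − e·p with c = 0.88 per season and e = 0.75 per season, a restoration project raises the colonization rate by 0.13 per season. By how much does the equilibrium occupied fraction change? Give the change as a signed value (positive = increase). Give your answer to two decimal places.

0.11

Before: p* = 1 − 0.75/0.88 = 0.1477.
After the change, c = 1.01, e = 0.75, so p* = 1 − 0.75/1.01 = 0.2574.
Δp* = 0.2574 − 0.1477 = +0.1097.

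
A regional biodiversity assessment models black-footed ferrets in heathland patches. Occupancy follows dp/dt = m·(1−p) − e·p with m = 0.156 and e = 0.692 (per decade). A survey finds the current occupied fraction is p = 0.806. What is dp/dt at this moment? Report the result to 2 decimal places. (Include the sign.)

-0.53

Colonization term: m·(1−p) = 0.156×0.1940 = 0.03026.
Extinction term: e·p = 0.55775.
dp/dt = 0.03026 − 0.55775 = -0.52749.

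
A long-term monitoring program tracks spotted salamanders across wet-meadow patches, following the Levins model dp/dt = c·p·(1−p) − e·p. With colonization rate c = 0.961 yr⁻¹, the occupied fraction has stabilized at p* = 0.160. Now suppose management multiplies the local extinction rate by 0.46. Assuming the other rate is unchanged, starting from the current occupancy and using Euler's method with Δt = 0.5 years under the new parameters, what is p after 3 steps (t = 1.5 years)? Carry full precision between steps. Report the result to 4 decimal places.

0.2768

Balance c(1−p*) = e gives e = 0.961×(1 − 0.16000) = 0.80724.
Starting from p₀ = 0.16000; update p ← p + (dp/dt)·Δt with the new parameters.
p: 0.16000 → 0.19487  (Δp = +0.03487)
p: 0.19487 → 0.23408  (Δp = +0.03921)
p: 0.23408 → 0.27677  (Δp = +0.04269)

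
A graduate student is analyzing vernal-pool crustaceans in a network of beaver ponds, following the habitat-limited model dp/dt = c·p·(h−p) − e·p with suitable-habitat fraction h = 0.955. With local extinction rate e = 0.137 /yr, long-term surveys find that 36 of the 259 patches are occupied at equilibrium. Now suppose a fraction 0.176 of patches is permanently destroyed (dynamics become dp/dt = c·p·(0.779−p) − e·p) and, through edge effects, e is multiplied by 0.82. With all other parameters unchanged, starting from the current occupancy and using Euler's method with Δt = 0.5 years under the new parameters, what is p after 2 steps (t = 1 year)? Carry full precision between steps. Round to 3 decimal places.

Observed p* = 36/259 = 0.13900.
Balance c(h−p*) = e gives c = e/(0.955 − 0.13900) = 0.137/0.81600 = 0.16789.
Starting from p₀ = 0.13900; update p ← p + (dp/dt)·Δt with the new parameters.
t = 0.5: p = 0.13900 + (-0.00034) = 0.13866
t = 1: p = 0.13866 + (-0.00033) = 0.13832

0.138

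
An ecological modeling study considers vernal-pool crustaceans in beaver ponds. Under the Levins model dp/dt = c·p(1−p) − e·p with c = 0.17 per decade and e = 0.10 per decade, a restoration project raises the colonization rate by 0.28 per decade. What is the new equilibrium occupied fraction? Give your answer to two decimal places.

Before: p* = 1 − 0.10/0.17 = 0.4118.
After the change, c = 0.45, e = 0.1, so p* = 1 − 0.1/0.45 = 0.7778.

0.78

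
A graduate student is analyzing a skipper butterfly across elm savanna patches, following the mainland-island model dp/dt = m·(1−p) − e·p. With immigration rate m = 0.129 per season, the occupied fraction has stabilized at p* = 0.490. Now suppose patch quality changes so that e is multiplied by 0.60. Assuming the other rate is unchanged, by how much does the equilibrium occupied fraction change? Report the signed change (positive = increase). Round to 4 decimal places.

0.1256

Balance m(1−p*) = e·p* gives e = m(1−p*)/p* = 0.129×0.51000/0.49000 = 0.13427.
New p* = m/(m+e) = 0.12900/(0.12900+0.08056) = 0.61558.
Δp* = 0.61558 − 0.49000 = +0.12558.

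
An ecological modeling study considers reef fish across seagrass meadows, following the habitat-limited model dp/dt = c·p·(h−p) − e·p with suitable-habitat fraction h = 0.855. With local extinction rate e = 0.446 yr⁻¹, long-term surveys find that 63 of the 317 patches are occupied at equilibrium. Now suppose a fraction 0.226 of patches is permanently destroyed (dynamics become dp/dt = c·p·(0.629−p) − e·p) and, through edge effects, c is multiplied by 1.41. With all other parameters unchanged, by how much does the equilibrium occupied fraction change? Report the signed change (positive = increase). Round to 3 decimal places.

-0.035

Observed p* = 63/317 = 0.19874.
Balance c(h−p*) = e gives c = e/(0.855 − 0.19874) = 0.446/0.65626 = 0.67961.
New p* = 0.629 − e/c = 0.629 − 0.44600/0.95825 = 0.16357.
Δp* = 0.16357 − 0.19874 = -0.03517.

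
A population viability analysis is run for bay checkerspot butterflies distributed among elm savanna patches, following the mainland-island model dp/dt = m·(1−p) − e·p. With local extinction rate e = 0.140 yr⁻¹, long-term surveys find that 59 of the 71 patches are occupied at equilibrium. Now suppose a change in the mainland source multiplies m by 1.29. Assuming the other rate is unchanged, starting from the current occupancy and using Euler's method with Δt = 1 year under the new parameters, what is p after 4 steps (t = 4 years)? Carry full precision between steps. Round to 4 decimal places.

Observed p* = 59/71 = 0.83099.
Balance m(1−p*) = e·p* gives m = e·p*/(1−p*) = 0.140×0.83099/0.16901 = 0.68833.
Starting from p₀ = 0.83099; update p ← p + (dp/dt)·Δt with the new parameters.
p: 0.83099 → 0.86472  (Δp = +0.03374)
p: 0.86472 → 0.86378  (Δp = -0.00094)
p: 0.86378 → 0.86381  (Δp = +0.00003)
p: 0.86381 → 0.86381  (Δp = -0.00000)

0.8638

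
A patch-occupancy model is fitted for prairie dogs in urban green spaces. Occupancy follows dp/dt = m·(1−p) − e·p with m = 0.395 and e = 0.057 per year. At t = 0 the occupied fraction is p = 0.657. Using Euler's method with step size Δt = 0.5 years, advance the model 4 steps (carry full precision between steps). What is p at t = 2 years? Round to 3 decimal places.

Update rule: p ← p + [m·(1−p) − e·p]·Δt with Δt = 0.5.
  1  |  dp/dt·Δt = +0.049018  |  p_1 = 0.706018
  2  |  dp/dt·Δt = +0.037940  |  p_2 = 0.743958
  3  |  dp/dt·Δt = +0.029366  |  p_3 = 0.773323
  4  |  dp/dt·Δt = +0.022729  |  p_4 = 0.796052

0.796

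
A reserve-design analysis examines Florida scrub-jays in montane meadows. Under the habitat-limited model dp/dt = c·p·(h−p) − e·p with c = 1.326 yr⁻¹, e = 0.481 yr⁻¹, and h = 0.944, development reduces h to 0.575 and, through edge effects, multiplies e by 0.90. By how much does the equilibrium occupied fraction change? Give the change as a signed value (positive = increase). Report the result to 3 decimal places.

-0.333

Before: p* = h − e/c = 0.944 − 0.481/1.326 = 0.944 − 0.3627 = 0.5813.
After: c = 1.326, e = 0.4329, h = 0.575; p* = 0.575 − 0.4329/1.326 = 0.2485.
Δp* = 0.2485 − 0.5813 = -0.3327.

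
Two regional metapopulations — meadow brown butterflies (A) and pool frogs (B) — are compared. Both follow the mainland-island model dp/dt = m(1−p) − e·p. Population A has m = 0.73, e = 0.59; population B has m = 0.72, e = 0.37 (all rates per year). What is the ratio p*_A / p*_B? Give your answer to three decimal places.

A: p*_A = m/(m+e) = 0.73/1.3200 = 0.5530.
B: p*_B = 0.72/1.0900 = 0.6606.
p*_A / p*_B = 0.5530/0.6606 = 0.8372.

0.837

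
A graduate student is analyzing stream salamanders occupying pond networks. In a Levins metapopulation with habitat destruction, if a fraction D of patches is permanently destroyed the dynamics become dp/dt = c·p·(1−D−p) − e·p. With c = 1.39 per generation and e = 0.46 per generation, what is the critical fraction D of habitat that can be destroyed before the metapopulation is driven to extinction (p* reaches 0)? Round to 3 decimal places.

The nontrivial equilibrium is p* = (1−D) − e/c; extinction occurs when this hits zero.
So D_crit = 1 − e/c = 1 − 0.46/1.39 = 1 − 0.3309 = 0.6691.
Note this equals the original equilibrium occupancy — the Levins extinction-debt result.

0.669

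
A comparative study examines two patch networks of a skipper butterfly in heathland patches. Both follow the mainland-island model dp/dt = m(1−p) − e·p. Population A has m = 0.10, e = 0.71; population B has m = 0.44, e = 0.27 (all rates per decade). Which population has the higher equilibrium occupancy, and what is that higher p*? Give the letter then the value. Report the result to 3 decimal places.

A: p*_A = m/(m+e) = 0.10/0.8100 = 0.1235.
B: p*_B = 0.44/0.7100 = 0.6197.
B is higher at 0.6197.

B, 0.620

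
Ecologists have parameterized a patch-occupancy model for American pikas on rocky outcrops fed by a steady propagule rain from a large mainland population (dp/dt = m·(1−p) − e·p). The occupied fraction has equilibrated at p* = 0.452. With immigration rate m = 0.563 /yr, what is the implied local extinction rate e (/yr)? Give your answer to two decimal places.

At equilibrium m(1−p*) = e·p*, so e = m(1−p*)/p*.
e = 0.563 × 0.5480 / 0.452 = 0.6826.

0.68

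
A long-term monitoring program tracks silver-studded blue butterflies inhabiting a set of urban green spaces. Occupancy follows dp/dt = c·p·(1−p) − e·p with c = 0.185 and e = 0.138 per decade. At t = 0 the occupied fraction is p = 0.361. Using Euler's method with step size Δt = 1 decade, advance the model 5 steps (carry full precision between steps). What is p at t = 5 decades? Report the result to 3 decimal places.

0.331

Update rule: p ← p + [c·p·(1−p) − e·p]·Δt with Δt = 1.
  1  |  dp/dt·Δt = -0.007142  |  p_1 = 0.353858
  2  |  dp/dt·Δt = -0.006534  |  p_2 = 0.347324
  3  |  dp/dt·Δt = -0.005993  |  p_3 = 0.341331
  4  |  dp/dt·Δt = -0.005511  |  p_4 = 0.335820
  5  |  dp/dt·Δt = -0.005080  |  p_5 = 0.330740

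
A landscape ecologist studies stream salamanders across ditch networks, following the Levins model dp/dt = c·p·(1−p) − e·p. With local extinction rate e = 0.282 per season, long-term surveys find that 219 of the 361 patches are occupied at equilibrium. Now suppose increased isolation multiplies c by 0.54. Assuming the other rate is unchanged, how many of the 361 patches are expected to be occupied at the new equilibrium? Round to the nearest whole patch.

Observed p* = 219/361 = 0.60665.
Balance c(1−p*) = e gives c = e/(1 − 0.60665) = 0.282/0.39335 = 0.71692.
New p* = 1 − e/c = 1 − 0.28200/0.38714 = 0.27158.
Expected occupied = 361 × 0.27158 = 98.04 ≈ 98.

98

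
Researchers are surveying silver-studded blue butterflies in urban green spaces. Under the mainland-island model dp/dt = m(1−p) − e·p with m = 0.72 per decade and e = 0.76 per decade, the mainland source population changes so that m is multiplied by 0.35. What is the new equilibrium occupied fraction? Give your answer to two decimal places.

0.25

Before: p* = 0.72/(0.72+0.76) = 0.4865.
After: m = 0.252, e = 0.76; p* = 0.252/1.0120 = 0.2490.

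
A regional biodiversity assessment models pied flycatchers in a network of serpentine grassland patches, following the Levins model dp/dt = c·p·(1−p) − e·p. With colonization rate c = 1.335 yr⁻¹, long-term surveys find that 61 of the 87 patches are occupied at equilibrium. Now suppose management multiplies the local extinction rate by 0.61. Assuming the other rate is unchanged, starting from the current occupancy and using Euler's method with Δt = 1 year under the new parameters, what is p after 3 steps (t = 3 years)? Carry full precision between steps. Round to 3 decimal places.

Observed p* = 61/87 = 0.70115.
Balance c(1−p*) = e gives e = 1.335×(1 − 0.70115) = 0.39897.
Starting from p₀ = 0.70115; update p ← p + (dp/dt)·Δt with the new parameters.
step 1: Δp = +0.10910, p = 0.81025
step 2: Δp = +0.00806, p = 0.81831
step 3: Δp = -0.00067, p = 0.81764

0.818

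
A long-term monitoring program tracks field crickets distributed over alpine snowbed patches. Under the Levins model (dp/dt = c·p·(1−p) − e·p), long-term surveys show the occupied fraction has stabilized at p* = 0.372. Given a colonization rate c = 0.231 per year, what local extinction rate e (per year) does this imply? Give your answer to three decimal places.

0.145

At equilibrium c(1−p*) = e.
e = 0.231 × (1 − 0.372) = 0.231 × 0.6280 = 0.1451.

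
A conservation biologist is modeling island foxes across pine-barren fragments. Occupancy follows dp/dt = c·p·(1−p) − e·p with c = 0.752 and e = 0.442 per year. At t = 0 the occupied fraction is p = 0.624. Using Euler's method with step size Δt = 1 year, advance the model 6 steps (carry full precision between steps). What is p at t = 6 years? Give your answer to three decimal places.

0.425

Update rule: p ← p + [c·p·(1−p) − e·p]·Δt with Δt = 1.
  1  |  dp/dt·Δt = -0.099371  |  p_1 = 0.524629
  2  |  dp/dt·Δt = -0.044342  |  p_2 = 0.480287
  3  |  dp/dt·Δt = -0.024579  |  p_3 = 0.455708
  4  |  dp/dt·Δt = -0.014898  |  p_4 = 0.440810
  5  |  dp/dt·Δt = -0.009473  |  p_5 = 0.431337
  6  |  dp/dt·Δt = -0.006196  |  p_6 = 0.425141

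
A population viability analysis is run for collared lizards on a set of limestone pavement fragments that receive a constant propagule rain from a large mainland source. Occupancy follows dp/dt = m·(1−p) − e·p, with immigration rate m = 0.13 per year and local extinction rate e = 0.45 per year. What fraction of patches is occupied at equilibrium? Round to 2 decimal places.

Setting dp/dt = 0: m − m·p* = e·p*, so m = (m+e)·p*.
p* = m/(m+e) = 0.13/(0.13+0.45) = 0.13/0.5800 = 0.2241.

0.22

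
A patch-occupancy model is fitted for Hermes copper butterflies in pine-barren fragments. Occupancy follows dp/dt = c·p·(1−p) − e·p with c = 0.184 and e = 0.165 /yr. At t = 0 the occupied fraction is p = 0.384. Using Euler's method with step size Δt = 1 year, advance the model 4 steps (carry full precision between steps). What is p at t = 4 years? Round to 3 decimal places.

Update rule: p ← p + [c·p·(1−p) − e·p]·Δt with Δt = 1.
t = 1: p = 0.38400 + (-0.01984) = 0.36416
t = 2: p = 0.36416 + (-0.01748) = 0.34668
t = 3: p = 0.34668 + (-0.01553) = 0.33115
t = 4: p = 0.33115 + (-0.01389) = 0.31727

0.317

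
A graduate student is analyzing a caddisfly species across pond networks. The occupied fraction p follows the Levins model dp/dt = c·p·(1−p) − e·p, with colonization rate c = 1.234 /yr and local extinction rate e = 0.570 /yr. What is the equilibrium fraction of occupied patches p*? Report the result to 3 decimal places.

At equilibrium, colonization balances extinction: c·p*·(1−p*) = e·p*.
So p* = 1 − e/c = 1 − 0.570/1.234 = 1 − 0.4619 = 0.5381.

0.538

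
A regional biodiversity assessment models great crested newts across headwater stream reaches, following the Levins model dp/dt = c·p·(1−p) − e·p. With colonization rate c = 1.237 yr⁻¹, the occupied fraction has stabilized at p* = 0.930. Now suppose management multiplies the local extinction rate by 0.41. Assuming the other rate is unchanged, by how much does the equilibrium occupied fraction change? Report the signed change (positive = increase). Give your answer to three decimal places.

0.041

Balance c(1−p*) = e gives e = 1.237×(1 − 0.93000) = 0.08659.
New p* = 1 − e/c = 1 − 0.03550/1.23700 = 0.97130.
Δp* = 0.97130 − 0.93000 = +0.04130.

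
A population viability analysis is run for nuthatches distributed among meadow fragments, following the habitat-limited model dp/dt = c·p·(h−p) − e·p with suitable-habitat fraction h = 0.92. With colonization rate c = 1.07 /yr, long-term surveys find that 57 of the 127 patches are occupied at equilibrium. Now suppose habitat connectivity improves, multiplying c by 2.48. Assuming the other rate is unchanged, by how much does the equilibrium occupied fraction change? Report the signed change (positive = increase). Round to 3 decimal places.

0.281

Observed p* = 57/127 = 0.44882.
Balance c(h−p*) = e gives e = 1.07×(0.92 − 0.44882) = 0.50416.
New p* = 0.92 − e/c = 0.92 − 0.50416/2.65360 = 0.73001.
Δp* = 0.73001 − 0.44882 = +0.28119.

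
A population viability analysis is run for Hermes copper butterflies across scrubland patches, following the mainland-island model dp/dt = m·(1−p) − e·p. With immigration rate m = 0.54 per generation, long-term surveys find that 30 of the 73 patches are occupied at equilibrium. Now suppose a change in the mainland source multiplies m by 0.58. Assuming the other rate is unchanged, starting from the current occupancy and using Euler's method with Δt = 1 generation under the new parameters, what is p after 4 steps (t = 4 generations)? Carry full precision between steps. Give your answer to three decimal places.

Observed p* = 30/73 = 0.41096.
Balance m(1−p*) = e·p* gives e = m(1−p*)/p* = 0.54×0.58904/0.41096 = 0.77400.
Starting from p₀ = 0.41096; update p ← p + (dp/dt)·Δt with the new parameters.
t = 1: p = 0.41096 + (-0.13359) = 0.27736
t = 2: p = 0.27736 + (+0.01165) = 0.28901
t = 3: p = 0.28901 + (-0.00102) = 0.28800
t = 4: p = 0.28800 + (+0.00009) = 0.28809

0.288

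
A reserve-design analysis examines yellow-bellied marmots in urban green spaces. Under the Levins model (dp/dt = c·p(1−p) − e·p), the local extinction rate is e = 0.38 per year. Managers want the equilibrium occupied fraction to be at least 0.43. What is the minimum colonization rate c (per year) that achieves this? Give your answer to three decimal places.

p* = 1 − e/c ≥ 0.43 requires e/c ≤ 0.5700, i.e. c ≥ e/0.5700.
c_min = 0.38/0.5700 = 0.6667.

0.667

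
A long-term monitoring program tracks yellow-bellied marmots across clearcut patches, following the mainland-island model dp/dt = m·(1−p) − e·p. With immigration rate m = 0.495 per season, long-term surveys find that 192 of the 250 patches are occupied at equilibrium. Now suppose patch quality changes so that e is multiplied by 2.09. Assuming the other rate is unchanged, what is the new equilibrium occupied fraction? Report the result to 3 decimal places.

Observed p* = 192/250 = 0.76800.
Balance m(1−p*) = e·p* gives e = m(1−p*)/p* = 0.495×0.23200/0.76800 = 0.14953.
New p* = m/(m+e) = 0.49500/(0.49500+0.31252) = 0.61299.

0.613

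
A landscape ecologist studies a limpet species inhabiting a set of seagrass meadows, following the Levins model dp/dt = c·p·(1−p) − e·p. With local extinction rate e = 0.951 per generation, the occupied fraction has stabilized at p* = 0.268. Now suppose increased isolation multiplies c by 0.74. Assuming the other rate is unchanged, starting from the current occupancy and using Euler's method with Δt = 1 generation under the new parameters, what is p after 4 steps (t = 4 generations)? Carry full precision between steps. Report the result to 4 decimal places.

Balance c(1−p*) = e gives c = e/(1 − 0.26800) = 0.951/0.73200 = 1.29918.
Starting from p₀ = 0.26800; update p ← p + (dp/dt)·Δt with the new parameters.
  1  |  dp/dt·Δt = -0.066266  |  p_1 = 0.201734
  2  |  dp/dt·Δt = -0.037029  |  p_2 = 0.164705
  3  |  dp/dt·Δt = -0.024369  |  p_3 = 0.140337
  4  |  dp/dt·Δt = -0.017475  |  p_4 = 0.122861

0.1229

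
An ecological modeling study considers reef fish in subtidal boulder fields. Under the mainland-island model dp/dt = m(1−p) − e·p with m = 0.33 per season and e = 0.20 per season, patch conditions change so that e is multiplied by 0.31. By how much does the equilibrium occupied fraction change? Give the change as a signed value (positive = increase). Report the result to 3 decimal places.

0.219

Before: p* = 0.33/(0.33+0.20) = 0.6226.
After: m = 0.33, e = 0.062; p* = 0.33/0.3920 = 0.8418.
Δp* = 0.8418 − 0.6226 = +0.2192.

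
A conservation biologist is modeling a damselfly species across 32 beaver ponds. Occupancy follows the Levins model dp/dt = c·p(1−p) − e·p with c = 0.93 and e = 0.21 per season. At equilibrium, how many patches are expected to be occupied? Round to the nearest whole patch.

p* = 1 − e/c = 1 − 0.21/0.93 = 0.7742.
Expected occupied patches = N × p* = 32 × 0.7742 = 24.77 ≈ 25.

25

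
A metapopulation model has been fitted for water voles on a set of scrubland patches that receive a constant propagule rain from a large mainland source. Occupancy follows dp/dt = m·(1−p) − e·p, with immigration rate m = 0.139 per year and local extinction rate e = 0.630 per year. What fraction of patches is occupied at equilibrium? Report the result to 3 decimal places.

0.181

At equilibrium the propagule rain into empty patches balances local extinction: m(1−p*) = e·p*.
p* = m/(m+e) = 0.139/(0.139+0.630) = 0.139/0.7690 = 0.1808.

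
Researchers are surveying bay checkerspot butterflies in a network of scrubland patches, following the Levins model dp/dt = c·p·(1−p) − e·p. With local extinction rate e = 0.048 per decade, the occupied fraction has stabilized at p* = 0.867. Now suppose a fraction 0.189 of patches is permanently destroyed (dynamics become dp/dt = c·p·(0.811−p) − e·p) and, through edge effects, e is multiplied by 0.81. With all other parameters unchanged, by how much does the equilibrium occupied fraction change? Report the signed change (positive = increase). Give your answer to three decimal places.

Balance c(1−p*) = e gives c = e/(1 − 0.86700) = 0.048/0.13300 = 0.36090.
New p* = 0.811 − e/c = 0.811 − 0.03888/0.36090 = 0.70327.
Δp* = 0.70327 − 0.86700 = -0.16373.

-0.164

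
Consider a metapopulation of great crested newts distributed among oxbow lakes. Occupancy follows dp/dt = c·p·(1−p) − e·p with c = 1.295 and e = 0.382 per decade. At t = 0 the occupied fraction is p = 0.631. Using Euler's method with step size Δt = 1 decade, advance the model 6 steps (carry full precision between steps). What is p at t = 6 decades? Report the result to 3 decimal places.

Update rule: p ← p + [c·p·(1−p) − e·p]·Δt with Δt = 1.
  1  |  dp/dt·Δt = +0.060485  |  p_1 = 0.691485
  2  |  dp/dt·Δt = +0.012120  |  p_2 = 0.703605
  3  |  dp/dt·Δt = +0.001289  |  p_3 = 0.704894
  4  |  dp/dt·Δt = +0.000115  |  p_4 = 0.705008
  5  |  dp/dt·Δt = +0.000010  |  p_5 = 0.705018
  6  |  dp/dt·Δt = +0.000001  |  p_6 = 0.705019

0.705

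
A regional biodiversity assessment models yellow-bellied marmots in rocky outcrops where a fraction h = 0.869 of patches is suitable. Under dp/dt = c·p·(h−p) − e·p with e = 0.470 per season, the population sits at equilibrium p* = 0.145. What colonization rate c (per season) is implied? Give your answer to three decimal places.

At equilibrium c(h−p*) = e, so c = e/(h−p*).
c = 0.470/(0.869 − 0.145) = 0.470/0.7240 = 0.6492.

0.649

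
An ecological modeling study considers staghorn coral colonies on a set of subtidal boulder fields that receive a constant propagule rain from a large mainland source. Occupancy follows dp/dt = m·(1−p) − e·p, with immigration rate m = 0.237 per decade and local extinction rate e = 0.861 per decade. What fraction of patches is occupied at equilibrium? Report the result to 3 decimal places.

0.216

At equilibrium the propagule rain into empty patches balances local extinction: m(1−p*) = e·p*.
p* = m/(m+e) = 0.237/(0.237+0.861) = 0.237/1.0980 = 0.2158.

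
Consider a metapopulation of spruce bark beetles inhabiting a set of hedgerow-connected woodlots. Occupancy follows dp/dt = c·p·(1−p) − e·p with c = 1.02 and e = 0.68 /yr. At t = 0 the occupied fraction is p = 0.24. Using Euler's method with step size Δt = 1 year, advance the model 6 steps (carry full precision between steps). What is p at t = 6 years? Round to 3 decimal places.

0.321

Update rule: p ← p + [c·p·(1−p) − e·p]·Δt with Δt = 1.
p: 0.24000 → 0.26285  (Δp = +0.02285)
p: 0.26285 → 0.28175  (Δp = +0.01890)
p: 0.28175 → 0.29657  (Δp = +0.01483)
p: 0.29657 → 0.30769  (Δp = +0.01112)
p: 0.30769 → 0.31574  (Δp = +0.00805)
p: 0.31574 → 0.32141  (Δp = +0.00567)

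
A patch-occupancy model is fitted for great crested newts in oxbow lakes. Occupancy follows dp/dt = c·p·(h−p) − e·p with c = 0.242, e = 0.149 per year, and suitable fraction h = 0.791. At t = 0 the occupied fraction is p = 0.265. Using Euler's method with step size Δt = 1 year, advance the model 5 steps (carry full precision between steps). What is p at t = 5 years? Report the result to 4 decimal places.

Update rule: p ← p + [c·p·(h−p) − e·p]·Δt with Δt = 1.
p: 0.26500 → 0.25925  (Δp = -0.00575)
p: 0.25925 → 0.25398  (Δp = -0.00527)
p: 0.25398 → 0.24914  (Δp = -0.00484)
p: 0.24914 → 0.24469  (Δp = -0.00445)
p: 0.24469 → 0.24058  (Δp = -0.00411)

0.2406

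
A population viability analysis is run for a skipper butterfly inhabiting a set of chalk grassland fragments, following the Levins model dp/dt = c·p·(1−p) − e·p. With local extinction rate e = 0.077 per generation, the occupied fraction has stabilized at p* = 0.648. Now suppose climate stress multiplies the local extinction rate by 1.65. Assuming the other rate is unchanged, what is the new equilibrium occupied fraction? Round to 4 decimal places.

Balance c(1−p*) = e gives c = e/(1 − 0.64800) = 0.077/0.35200 = 0.21875.
New p* = 1 − e/c = 1 − 0.12705/0.21875 = 0.41920.

0.4192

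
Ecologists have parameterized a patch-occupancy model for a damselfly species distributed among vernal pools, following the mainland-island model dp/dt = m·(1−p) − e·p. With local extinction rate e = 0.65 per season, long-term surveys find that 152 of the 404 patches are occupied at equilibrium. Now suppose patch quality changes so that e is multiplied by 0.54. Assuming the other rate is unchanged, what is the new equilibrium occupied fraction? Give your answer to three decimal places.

0.528

Observed p* = 152/404 = 0.37624.
Balance m(1−p*) = e·p* gives m = e·p*/(1−p*) = 0.65×0.37624/0.62376 = 0.39207.
New p* = m/(m+e) = 0.39207/(0.39207+0.35100) = 0.52764.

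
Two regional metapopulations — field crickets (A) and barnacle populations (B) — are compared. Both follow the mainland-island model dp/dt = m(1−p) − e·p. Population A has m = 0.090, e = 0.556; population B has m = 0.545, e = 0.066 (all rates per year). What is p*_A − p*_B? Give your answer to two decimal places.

-0.75

A: p*_A = m/(m+e) = 0.090/0.6460 = 0.1393.
B: p*_B = 0.545/0.6110 = 0.8920.
p*_A − p*_B = 0.1393 − 0.8920 = -0.7527.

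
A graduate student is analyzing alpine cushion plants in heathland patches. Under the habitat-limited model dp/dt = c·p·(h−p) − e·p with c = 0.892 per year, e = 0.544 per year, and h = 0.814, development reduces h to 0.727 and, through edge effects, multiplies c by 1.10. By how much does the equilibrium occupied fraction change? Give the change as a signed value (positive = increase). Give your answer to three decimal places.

-0.032

Before: p* = h − e/c = 0.814 − 0.544/0.892 = 0.814 − 0.6099 = 0.2041.
After: c = 0.9812, e = 0.544, h = 0.727; p* = 0.727 − 0.544/0.9812 = 0.1726.
Δp* = 0.1726 − 0.2041 = -0.0316.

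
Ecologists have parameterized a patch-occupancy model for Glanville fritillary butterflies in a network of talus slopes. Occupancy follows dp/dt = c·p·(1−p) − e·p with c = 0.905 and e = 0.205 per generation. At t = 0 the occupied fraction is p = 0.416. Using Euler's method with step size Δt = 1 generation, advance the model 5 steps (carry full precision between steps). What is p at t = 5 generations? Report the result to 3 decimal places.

Update rule: p ← p + [c·p·(1−p) − e·p]·Δt with Δt = 1.
step 1: Δp = +0.13458, p = 0.55058
step 2: Δp = +0.11106, p = 0.66165
step 3: Δp = +0.06696, p = 0.72861
step 4: Δp = +0.02959, p = 0.75820
step 5: Δp = +0.01049, p = 0.76868

0.769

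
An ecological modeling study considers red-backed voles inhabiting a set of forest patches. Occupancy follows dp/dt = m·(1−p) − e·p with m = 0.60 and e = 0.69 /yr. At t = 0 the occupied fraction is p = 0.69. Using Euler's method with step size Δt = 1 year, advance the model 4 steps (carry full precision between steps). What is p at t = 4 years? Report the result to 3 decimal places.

0.467

Update rule: p ← p + [m·(1−p) − e·p]·Δt with Δt = 1.
p: 0.69000 → 0.39990  (Δp = -0.29010)
p: 0.39990 → 0.48403  (Δp = +0.08413)
p: 0.48403 → 0.45963  (Δp = -0.02440)
p: 0.45963 → 0.46671  (Δp = +0.00708)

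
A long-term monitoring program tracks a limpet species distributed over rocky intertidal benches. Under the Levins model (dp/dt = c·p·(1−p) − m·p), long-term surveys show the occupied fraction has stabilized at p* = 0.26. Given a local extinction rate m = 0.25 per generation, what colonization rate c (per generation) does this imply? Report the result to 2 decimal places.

At equilibrium c(1−p*) = m, so c = m/(1−p*).
c = 0.25/(1 − 0.26) = 0.25/0.7400 = 0.3378.

0.34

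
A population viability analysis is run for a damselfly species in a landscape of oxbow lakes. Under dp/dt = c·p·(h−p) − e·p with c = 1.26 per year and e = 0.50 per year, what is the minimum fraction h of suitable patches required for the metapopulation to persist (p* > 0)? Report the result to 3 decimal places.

p* = h − e/c is positive only when h > e/c.
h_min = e/c = 0.50/1.26 = 0.3968.

0.397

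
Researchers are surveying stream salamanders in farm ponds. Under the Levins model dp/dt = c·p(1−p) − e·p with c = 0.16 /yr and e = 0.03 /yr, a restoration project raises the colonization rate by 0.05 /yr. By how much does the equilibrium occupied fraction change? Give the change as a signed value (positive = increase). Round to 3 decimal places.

Before: p* = 1 − 0.03/0.16 = 0.8125.
After the change, c = 0.21, e = 0.03, so p* = 1 − 0.03/0.21 = 0.8571.
Δp* = 0.8571 − 0.8125 = +0.0446.

0.045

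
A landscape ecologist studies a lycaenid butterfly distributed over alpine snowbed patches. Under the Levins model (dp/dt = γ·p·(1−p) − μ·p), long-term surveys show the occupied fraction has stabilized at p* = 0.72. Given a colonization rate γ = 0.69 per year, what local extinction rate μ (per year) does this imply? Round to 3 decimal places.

0.193

At equilibrium γ(1−p*) = μ.
μ = 0.69 × (1 − 0.72) = 0.69 × 0.2800 = 0.1932.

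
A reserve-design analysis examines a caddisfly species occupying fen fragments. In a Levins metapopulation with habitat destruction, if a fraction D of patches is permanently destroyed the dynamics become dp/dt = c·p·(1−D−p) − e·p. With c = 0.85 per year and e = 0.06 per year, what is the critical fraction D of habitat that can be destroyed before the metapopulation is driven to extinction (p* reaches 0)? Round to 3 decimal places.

0.929

The nontrivial equilibrium is p* = (1−D) − e/c; extinction occurs when this hits zero.
So D_crit = 1 − e/c = 1 − 0.06/0.85 = 1 − 0.0706 = 0.9294.
This equals the undisturbed p*, a classic result of Lande's extension.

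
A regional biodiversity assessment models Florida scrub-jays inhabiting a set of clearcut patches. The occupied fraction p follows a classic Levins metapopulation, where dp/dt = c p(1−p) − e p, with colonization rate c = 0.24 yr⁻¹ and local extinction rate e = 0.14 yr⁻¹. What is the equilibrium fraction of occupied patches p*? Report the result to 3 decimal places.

0.417

Setting dp/dt = 0 and dividing through by p* gives c·(1−p*) = e.
So p* = 1 − e/c = 1 − 0.14/0.24 = 1 − 0.5833 = 0.4167.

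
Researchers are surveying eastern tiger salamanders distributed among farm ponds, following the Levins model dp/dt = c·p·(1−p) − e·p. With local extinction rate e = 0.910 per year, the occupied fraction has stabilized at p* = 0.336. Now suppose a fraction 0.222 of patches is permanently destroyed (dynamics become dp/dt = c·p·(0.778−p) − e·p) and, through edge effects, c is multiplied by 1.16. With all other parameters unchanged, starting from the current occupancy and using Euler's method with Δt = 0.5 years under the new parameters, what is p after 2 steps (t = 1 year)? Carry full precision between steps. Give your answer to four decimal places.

0.2783

Balance c(1−p*) = e gives c = e/(1 − 0.33600) = 0.910/0.66400 = 1.37048.
Starting from p₀ = 0.33600; update p ← p + (dp/dt)·Δt with the new parameters.
  1  |  dp/dt·Δt = -0.034831  |  p_1 = 0.301169
  2  |  dp/dt·Δt = -0.022882  |  p_2 = 0.278287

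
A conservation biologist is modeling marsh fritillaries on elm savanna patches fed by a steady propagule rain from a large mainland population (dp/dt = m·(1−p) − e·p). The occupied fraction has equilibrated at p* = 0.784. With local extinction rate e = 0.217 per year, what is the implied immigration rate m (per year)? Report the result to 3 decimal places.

At equilibrium m(1−p*) = e·p*, so m = e·p*/(1−p*).
m = 0.217 × 0.784 / 0.2160 = 0.1701/0.2160 = 0.7876.

0.788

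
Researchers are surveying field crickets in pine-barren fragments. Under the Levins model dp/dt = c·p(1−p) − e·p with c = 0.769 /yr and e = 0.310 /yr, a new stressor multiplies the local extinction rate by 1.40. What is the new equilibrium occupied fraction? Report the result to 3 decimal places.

0.436

Before: p* = 1 − 0.310/0.769 = 0.5969.
After the change, c = 0.769, e = 0.434, so p* = 1 − 0.434/0.769 = 0.4356.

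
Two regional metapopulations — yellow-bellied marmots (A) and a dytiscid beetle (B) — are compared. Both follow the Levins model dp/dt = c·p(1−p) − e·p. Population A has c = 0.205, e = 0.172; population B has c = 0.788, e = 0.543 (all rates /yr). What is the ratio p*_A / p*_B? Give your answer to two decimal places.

0.52

A: p*_A = 1 − 0.172/0.205 = 0.1610.
B: p*_B = 1 − 0.543/0.788 = 0.3109.
p*_A / p*_B = 0.1610/0.3109 = 0.5178.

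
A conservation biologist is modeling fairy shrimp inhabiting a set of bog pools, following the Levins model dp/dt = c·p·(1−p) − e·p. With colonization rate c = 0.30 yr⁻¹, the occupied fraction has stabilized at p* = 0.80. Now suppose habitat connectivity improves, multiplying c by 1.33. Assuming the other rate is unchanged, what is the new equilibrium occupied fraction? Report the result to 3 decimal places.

0.850

Balance c(1−p*) = e gives e = 0.30×(1 − 0.80000) = 0.06000.
New p* = 1 − e/c = 1 − 0.06000/0.39900 = 0.84962.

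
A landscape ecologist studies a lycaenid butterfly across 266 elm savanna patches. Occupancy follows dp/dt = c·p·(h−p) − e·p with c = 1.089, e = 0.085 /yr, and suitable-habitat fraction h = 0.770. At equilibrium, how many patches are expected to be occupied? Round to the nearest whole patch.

184

p* = h − e/c = 0.770 − 0.0781 = 0.6919.
Expected occupied patches = N × p* = 266 × 0.6919 = 184.06 ≈ 184.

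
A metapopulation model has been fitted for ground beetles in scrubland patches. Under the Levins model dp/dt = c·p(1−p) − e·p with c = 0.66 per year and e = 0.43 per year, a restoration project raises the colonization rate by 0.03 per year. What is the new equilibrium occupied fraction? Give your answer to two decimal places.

0.38

Before: p* = 1 − 0.43/0.66 = 0.3485.
After the change, c = 0.69, e = 0.43, so p* = 1 − 0.43/0.69 = 0.3768.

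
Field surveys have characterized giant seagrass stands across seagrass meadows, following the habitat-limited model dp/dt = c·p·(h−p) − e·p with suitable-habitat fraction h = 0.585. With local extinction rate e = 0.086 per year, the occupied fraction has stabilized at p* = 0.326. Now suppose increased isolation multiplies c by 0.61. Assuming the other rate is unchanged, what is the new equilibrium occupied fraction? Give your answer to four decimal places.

Balance c(h−p*) = e gives c = e/(0.585 − 0.32600) = 0.086/0.25900 = 0.33205.
New p* = 0.585 − e/c = 0.585 − 0.08600/0.20255 = 0.16041.

0.1604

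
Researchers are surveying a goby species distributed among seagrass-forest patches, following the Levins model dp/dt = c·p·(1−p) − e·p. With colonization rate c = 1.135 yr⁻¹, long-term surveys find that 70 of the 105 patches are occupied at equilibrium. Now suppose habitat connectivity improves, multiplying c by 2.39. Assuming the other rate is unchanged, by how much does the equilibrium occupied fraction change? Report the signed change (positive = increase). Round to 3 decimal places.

0.194

Observed p* = 70/105 = 0.66667.
Balance c(1−p*) = e gives e = 1.135×(1 − 0.66667) = 0.37833.
New p* = 1 − e/c = 1 − 0.37833/2.71265 = 0.86053.
Δp* = 0.86053 − 0.66667 = +0.19386.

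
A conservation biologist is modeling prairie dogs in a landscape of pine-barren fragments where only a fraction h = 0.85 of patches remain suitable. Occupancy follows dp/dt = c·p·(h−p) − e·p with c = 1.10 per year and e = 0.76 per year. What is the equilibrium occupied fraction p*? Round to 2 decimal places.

Setting dp/dt = 0 and dividing by p* gives c·(h−p*) = e.
So p* = h − e/c = 0.85 − 0.76/1.10 = 0.85 − 0.6909 = 0.1591.

0.16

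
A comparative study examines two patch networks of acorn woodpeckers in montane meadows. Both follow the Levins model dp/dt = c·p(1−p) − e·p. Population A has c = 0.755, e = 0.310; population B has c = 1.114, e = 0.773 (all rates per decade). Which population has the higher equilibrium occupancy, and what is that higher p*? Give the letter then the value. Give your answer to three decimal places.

A, 0.589

A: p*_A = 1 − 0.310/0.755 = 0.5894.
B: p*_B = 1 − 0.773/1.114 = 0.3061.
A is higher at 0.5894.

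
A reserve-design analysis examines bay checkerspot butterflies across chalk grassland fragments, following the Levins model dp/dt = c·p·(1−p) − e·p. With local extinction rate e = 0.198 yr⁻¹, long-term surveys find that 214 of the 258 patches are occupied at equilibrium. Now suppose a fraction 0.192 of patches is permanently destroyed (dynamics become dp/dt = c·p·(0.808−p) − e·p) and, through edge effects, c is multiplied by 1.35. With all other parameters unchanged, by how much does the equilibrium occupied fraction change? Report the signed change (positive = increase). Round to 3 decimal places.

Observed p* = 214/258 = 0.82946.
Balance c(1−p*) = e gives c = e/(1 − 0.82946) = 0.198/0.17054 = 1.16102.
New p* = 0.808 − e/c = 0.808 − 0.19800/1.56738 = 0.68167.
Δp* = 0.68167 − 0.82946 = -0.14779.

-0.148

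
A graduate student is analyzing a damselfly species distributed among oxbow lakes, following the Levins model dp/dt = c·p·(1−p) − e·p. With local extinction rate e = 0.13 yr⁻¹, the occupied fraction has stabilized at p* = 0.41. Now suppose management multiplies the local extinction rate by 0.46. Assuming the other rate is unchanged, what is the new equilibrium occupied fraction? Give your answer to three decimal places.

Balance c(1−p*) = e gives c = e/(1 − 0.41000) = 0.13/0.59000 = 0.22034.
New p* = 1 − e/c = 1 − 0.05980/0.22034 = 0.72860.

0.729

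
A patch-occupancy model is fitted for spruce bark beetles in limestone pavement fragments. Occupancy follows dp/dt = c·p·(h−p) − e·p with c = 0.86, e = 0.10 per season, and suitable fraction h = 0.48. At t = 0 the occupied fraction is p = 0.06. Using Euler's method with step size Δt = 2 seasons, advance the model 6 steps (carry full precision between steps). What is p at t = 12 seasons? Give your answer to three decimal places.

Update rule: p ← p + [c·p·(h−p) − e·p]·Δt with Δt = 2.
  1  |  dp/dt·Δt = +0.031344  |  p_1 = 0.091344
  2  |  dp/dt·Δt = +0.042794  |  p_2 = 0.134138
  3  |  dp/dt·Δt = +0.052969  |  p_3 = 0.187106
  4  |  dp/dt·Δt = +0.056839  |  p_4 = 0.243945
  5  |  dp/dt·Δt = +0.050256  |  p_5 = 0.294201
  6  |  dp/dt·Δt = +0.035179  |  p_6 = 0.329380

0.329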